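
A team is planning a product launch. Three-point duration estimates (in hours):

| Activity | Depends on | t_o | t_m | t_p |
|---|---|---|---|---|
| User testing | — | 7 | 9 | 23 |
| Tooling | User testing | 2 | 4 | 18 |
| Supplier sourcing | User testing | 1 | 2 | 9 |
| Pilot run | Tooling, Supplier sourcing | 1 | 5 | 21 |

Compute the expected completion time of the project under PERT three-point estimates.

24 hours

te_User testing = (7 + 4·9 + 23)/6 = 66/6 = 11
te_Tooling = (2 + 4·4 + 18)/6 = 36/6 = 6
te_Supplier sourcing = (1 + 4·2 + 9)/6 = 18/6 = 3
te_Pilot run = (1 + 4·5 + 21)/6 = 42/6 = 7

Forward pass:
ES_User testing = 0; EF_User testing = 11
ES_Tooling = 11; EF_Tooling = 11+6 = 17
ES_Supplier sourcing = 11; EF_Supplier sourcing = 11+3 = 14
ES_Pilot run = max(EF_Tooling=17, EF_Supplier sourcing=14) = 17; EF_Pilot run = 17+7 = 24
Expected project duration μ = 24 hours. Critical path: User testing → Tooling → Pilot run.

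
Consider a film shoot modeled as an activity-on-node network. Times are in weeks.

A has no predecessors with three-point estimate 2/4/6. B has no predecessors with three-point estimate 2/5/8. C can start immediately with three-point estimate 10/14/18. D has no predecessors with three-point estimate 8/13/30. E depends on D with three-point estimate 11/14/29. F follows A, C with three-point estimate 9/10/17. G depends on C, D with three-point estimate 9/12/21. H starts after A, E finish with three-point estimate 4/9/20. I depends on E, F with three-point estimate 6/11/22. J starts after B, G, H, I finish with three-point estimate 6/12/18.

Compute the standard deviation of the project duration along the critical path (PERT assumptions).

te_A = (2 + 4·4 + 6)/6 = 24/6 = 4; σ²_A = ((6−2)/6)² = 0.444
te_B = (2 + 4·5 + 8)/6 = 30/6 = 5; σ²_B = ((8−2)/6)² = 1.000
te_C = (10 + 4·14 + 18)/6 = 84/6 = 14; σ²_C = ((18−10)/6)² = 1.778
te_D = (8 + 4·13 + 30)/6 = 90/6 = 15; σ²_D = ((30−8)/6)² = 13.444
te_E = (11 + 4·14 + 29)/6 = 96/6 = 16; σ²_E = ((29−11)/6)² = 9.000
te_F = (9 + 4·10 + 17)/6 = 66/6 = 11; σ²_F = ((17−9)/6)² = 1.778
te_G = (9 + 4·12 + 21)/6 = 78/6 = 13; σ²_G = ((21−9)/6)² = 4.000
te_H = (4 + 4·9 + 20)/6 = 60/6 = 10; σ²_H = ((20−4)/6)² = 7.111
te_I = (6 + 4·11 + 22)/6 = 72/6 = 12; σ²_I = ((22−6)/6)² = 7.111
te_J = (6 + 4·12 + 18)/6 = 72/6 = 12; σ²_J = ((18−6)/6)² = 4.000

Forward pass:
ES_A = 0; EF_A = 4
ES_B = 0; EF_B = 5
ES_C = 0; EF_C = 14
ES_D = 0; EF_D = 15
ES_E = 15; EF_E = 15+16 = 31
ES_F = max(EF_A=4, EF_C=14) = 14; EF_F = 14+11 = 25
ES_G = max(EF_C=14, EF_D=15) = 15; EF_G = 15+13 = 28
ES_H = max(EF_A=4, EF_E=31) = 31; EF_H = 31+10 = 41
ES_I = max(EF_E=31, EF_F=25) = 31; EF_I = 31+12 = 43
ES_J = max(EF_B=5, EF_G=28, EF_H=41, EF_I=43) = 43; EF_J = 43+12 = 55
Expected project duration μ = 55 weeks. Critical path: D → E → I → J.

Variance along critical path = 13.444 + 9.000 + 7.111 + 4.000 = 33.556
σ = √33.556 = 5.793 weeks

5.79 weeks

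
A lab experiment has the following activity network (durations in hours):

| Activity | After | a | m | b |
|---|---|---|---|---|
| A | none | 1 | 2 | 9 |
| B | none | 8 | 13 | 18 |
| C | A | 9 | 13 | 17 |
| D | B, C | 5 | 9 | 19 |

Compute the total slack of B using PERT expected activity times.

3 hours

te_A = (1 + 4·2 + 9)/6 = 18/6 = 3
te_B = (8 + 4·13 + 18)/6 = 78/6 = 13
te_C = (9 + 4·13 + 17)/6 = 78/6 = 13
te_D = (5 + 4·9 + 19)/6 = 60/6 = 10

Forward pass:
ES_A = 0; EF_A = 3
ES_B = 0; EF_B = 13
ES_C = 3; EF_C = 3+13 = 16
ES_D = max(EF_B=13, EF_C=16) = 16; EF_D = 16+10 = 26
Expected project duration μ = 26 hours. Critical path: A → C → D.

Backward pass:
LF_D = 26; LS_D = 26−10 = 16
LF_C = LS_D = 16; LS_C = 16−13 = 3
LF_B = LS_D = 16; LS_B = 16−13 = 3
LF_A = LS_C = 3; LS_A = 3−3 = 0
Slack_B = LS_B − ES_B = 3 − 0 = 3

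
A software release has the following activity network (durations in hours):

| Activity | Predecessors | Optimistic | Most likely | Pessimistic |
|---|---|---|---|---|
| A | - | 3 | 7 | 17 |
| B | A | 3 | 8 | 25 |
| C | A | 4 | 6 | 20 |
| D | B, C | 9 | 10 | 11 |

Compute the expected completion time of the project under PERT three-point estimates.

28 hours

te_A = (3 + 4·7 + 17)/6 = 48/6 = 8
te_B = (3 + 4·8 + 25)/6 = 60/6 = 10
te_C = (4 + 4·6 + 20)/6 = 48/6 = 8
te_D = (9 + 4·10 + 11)/6 = 60/6 = 10

Forward pass:
ES_A = 0; EF_A = 8
ES_B = 8; EF_B = 8+10 = 18
ES_C = 8; EF_C = 8+8 = 16
ES_D = max(EF_B=18, EF_C=16) = 18; EF_D = 18+10 = 28
Expected project duration μ = 28 hours. Critical path: A → B → D.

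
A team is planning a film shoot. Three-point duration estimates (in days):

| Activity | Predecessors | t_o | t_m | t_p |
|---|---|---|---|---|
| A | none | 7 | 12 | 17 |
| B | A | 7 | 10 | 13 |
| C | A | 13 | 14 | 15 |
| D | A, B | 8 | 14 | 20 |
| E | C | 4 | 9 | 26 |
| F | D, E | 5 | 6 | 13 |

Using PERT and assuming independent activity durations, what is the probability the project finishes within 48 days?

te_A = (7 + 4·12 + 17)/6 = 72/6 = 12; σ²_A = ((17−7)/6)² = 2.778
te_B = (7 + 4·10 + 13)/6 = 60/6 = 10; σ²_B = ((13−7)/6)² = 1.000
te_C = (13 + 4·14 + 15)/6 = 84/6 = 14; σ²_C = ((15−13)/6)² = 0.111
te_D = (8 + 4·14 + 20)/6 = 84/6 = 14; σ²_D = ((20−8)/6)² = 4.000
te_E = (4 + 4·9 + 26)/6 = 66/6 = 11; σ²_E = ((26−4)/6)² = 13.444
te_F = (5 + 4·6 + 13)/6 = 42/6 = 7; σ²_F = ((13−5)/6)² = 1.778

Forward pass:
ES_A = 0; EF_A = 12
ES_B = 12; EF_B = 12+10 = 22
ES_C = 12; EF_C = 12+14 = 26
ES_D = max(EF_A=12, EF_B=22) = 22; EF_D = 22+14 = 36
ES_E = 26; EF_E = 26+11 = 37
ES_F = max(EF_D=36, EF_E=37) = 37; EF_F = 37+7 = 44
Expected project duration μ = 44 days. Critical path: A → C → E → F.

Variance along critical path = 2.778 + 0.111 + 13.444 + 1.778 = 18.111; σ = √18.111 = 4.256 days.
Z = (48 − 44) / 4.256 = 0.940
P(T ≤ 48) = Φ(0.940) ≈ 0.826

0.826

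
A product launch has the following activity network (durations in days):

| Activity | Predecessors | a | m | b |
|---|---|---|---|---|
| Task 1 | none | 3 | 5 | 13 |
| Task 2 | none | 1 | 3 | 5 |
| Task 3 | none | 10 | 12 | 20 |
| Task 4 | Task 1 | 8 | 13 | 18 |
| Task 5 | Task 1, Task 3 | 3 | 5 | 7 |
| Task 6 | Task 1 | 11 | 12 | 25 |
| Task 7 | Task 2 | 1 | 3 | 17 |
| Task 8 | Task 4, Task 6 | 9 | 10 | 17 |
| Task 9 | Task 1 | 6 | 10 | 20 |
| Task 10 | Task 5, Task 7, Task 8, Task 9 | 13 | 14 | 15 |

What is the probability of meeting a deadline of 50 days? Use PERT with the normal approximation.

te_Task 1 = (3 + 4·5 + 13)/6 = 36/6 = 6; σ²_Task 1 = ((13−3)/6)² = 2.778
te_Task 2 = (1 + 4·3 + 5)/6 = 18/6 = 3; σ²_Task 2 = ((5−1)/6)² = 0.444
te_Task 3 = (10 + 4·12 + 20)/6 = 78/6 = 13; σ²_Task 3 = ((20−10)/6)² = 2.778
te_Task 4 = (8 + 4·13 + 18)/6 = 78/6 = 13; σ²_Task 4 = ((18−8)/6)² = 2.778
te_Task 5 = (3 + 4·5 + 7)/6 = 30/6 = 5; σ²_Task 5 = ((7−3)/6)² = 0.444
te_Task 6 = (11 + 4·12 + 25)/6 = 84/6 = 14; σ²_Task 6 = ((25−11)/6)² = 5.444
te_Task 7 = (1 + 4·3 + 17)/6 = 30/6 = 5; σ²_Task 7 = ((17−1)/6)² = 7.111
te_Task 8 = (9 + 4·10 + 17)/6 = 66/6 = 11; σ²_Task 8 = ((17−9)/6)² = 1.778
te_Task 9 = (6 + 4·10 + 20)/6 = 66/6 = 11; σ²_Task 9 = ((20−6)/6)² = 5.444
te_Task 10 = (13 + 4·14 + 15)/6 = 84/6 = 14; σ²_Task 10 = ((15−13)/6)² = 0.111

Forward pass:
ES_Task 1 = 0; EF_Task 1 = 6
ES_Task 2 = 0; EF_Task 2 = 3
ES_Task 3 = 0; EF_Task 3 = 13
ES_Task 4 = 6; EF_Task 4 = 6+13 = 19
ES_Task 5 = max(EF_Task 1=6, EF_Task 3=13) = 13; EF_Task 5 = 13+5 = 18
ES_Task 6 = 6; EF_Task 6 = 6+14 = 20
ES_Task 7 = 3; EF_Task 7 = 3+5 = 8
ES_Task 8 = max(EF_Task 4=19, EF_Task 6=20) = 20; EF_Task 8 = 20+11 = 31
ES_Task 9 = 6; EF_Task 9 = 6+11 = 17
ES_Task 10 = max(EF_Task 5=18, EF_Task 7=8, EF_Task 8=31, EF_Task 9=17) = 31; EF_Task 10 = 31+14 = 45
Expected project duration μ = 45 days. Critical path: Task 1 → Task 6 → Task 8 → Task 10.

Variance along critical path = 2.778 + 5.444 + 1.778 + 0.111 = 10.111; σ = √10.111 = 3.180 days.
Z = (50 − 45) / 3.180 = 1.572
P(T ≤ 50) = Φ(1.572) ≈ 0.942

0.942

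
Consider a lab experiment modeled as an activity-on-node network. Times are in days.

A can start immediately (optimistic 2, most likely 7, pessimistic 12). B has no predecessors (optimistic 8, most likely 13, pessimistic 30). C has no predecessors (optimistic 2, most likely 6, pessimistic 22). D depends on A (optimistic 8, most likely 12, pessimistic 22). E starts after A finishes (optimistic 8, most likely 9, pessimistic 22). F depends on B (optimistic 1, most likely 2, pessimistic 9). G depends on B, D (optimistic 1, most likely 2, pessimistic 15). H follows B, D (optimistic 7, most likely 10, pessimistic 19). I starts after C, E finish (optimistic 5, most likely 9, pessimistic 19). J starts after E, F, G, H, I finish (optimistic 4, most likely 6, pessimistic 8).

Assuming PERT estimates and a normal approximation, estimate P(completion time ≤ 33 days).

te_A = (2 + 4·7 + 12)/6 = 42/6 = 7; σ²_A = ((12−2)/6)² = 2.778
te_B = (8 + 4·13 + 30)/6 = 90/6 = 15; σ²_B = ((30−8)/6)² = 13.444
te_C = (2 + 4·6 + 22)/6 = 48/6 = 8; σ²_C = ((22−2)/6)² = 11.111
te_D = (8 + 4·12 + 22)/6 = 78/6 = 13; σ²_D = ((22−8)/6)² = 5.444
te_E = (8 + 4·9 + 22)/6 = 66/6 = 11; σ²_E = ((22−8)/6)² = 5.444
te_F = (1 + 4·2 + 9)/6 = 18/6 = 3; σ²_F = ((9−1)/6)² = 1.778
te_G = (1 + 4·2 + 15)/6 = 24/6 = 4; σ²_G = ((15−1)/6)² = 5.444
te_H = (7 + 4·10 + 19)/6 = 66/6 = 11; σ²_H = ((19−7)/6)² = 4.000
te_I = (5 + 4·9 + 19)/6 = 60/6 = 10; σ²_I = ((19−5)/6)² = 5.444
te_J = (4 + 4·6 + 8)/6 = 36/6 = 6; σ²_J = ((8−4)/6)² = 0.444

Forward pass:
ES_A = 0; EF_A = 7
ES_B = 0; EF_B = 15
ES_C = 0; EF_C = 8
ES_D = 7; EF_D = 7+13 = 20
ES_E = 7; EF_E = 7+11 = 18
ES_F = 15; EF_F = 15+3 = 18
ES_G = max(EF_B=15, EF_D=20) = 20; EF_G = 20+4 = 24
ES_H = max(EF_B=15, EF_D=20) = 20; EF_H = 20+11 = 31
ES_I = max(EF_C=8, EF_E=18) = 18; EF_I = 18+10 = 28
ES_J = max(EF_E=18, EF_F=18, EF_G=24, EF_H=31, EF_I=28) = 31; EF_J = 31+6 = 37
Expected project duration μ = 37 days. Critical path: A → D → H → J.

Variance along critical path = 2.778 + 5.444 + 4.000 + 0.444 = 12.667; σ = √12.667 = 3.559 days.
Z = (33 − 37) / 3.559 = -1.124
P(T ≤ 33) = Φ(-1.124) ≈ 0.131

0.131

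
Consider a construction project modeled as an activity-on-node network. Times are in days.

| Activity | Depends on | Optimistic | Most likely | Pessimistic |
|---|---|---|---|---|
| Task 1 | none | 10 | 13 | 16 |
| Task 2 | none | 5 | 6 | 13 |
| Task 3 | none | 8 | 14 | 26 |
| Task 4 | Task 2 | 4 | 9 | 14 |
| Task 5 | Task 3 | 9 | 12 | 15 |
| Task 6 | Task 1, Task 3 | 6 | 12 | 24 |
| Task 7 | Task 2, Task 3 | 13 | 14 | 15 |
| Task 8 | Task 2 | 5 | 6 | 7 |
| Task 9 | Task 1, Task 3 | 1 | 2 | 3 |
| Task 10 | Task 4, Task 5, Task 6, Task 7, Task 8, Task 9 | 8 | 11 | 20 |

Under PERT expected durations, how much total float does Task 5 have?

2 days

te_Task 1 = (10 + 4·13 + 16)/6 = 78/6 = 13
te_Task 2 = (5 + 4·6 + 13)/6 = 42/6 = 7
te_Task 3 = (8 + 4·14 + 26)/6 = 90/6 = 15
te_Task 4 = (4 + 4·9 + 14)/6 = 54/6 = 9
te_Task 5 = (9 + 4·12 + 15)/6 = 72/6 = 12
te_Task 6 = (6 + 4·12 + 24)/6 = 78/6 = 13
te_Task 7 = (13 + 4·14 + 15)/6 = 84/6 = 14
te_Task 8 = (5 + 4·6 + 7)/6 = 36/6 = 6
te_Task 9 = (1 + 4·2 + 3)/6 = 12/6 = 2
te_Task 10 = (8 + 4·11 + 20)/6 = 72/6 = 12

Forward pass:
ES_Task 1 = 0; EF_Task 1 = 13
ES_Task 2 = 0; EF_Task 2 = 7
ES_Task 3 = 0; EF_Task 3 = 15
ES_Task 4 = 7; EF_Task 4 = 7+9 = 16
ES_Task 5 = 15; EF_Task 5 = 15+12 = 27
ES_Task 6 = max(EF_Task 1=13, EF_Task 3=15) = 15; EF_Task 6 = 15+13 = 28
ES_Task 7 = max(EF_Task 2=7, EF_Task 3=15) = 15; EF_Task 7 = 15+14 = 29
ES_Task 8 = 7; EF_Task 8 = 7+6 = 13
ES_Task 9 = max(EF_Task 1=13, EF_Task 3=15) = 15; EF_Task 9 = 15+2 = 17
ES_Task 10 = max(EF_Task 4=16, EF_Task 5=27, EF_Task 6=28, EF_Task 7=29, EF_Task 8=13, EF_Task 9=17) = 29; EF_Task 10 = 29+12 = 41
Expected project duration μ = 41 days. Critical path: Task 3 → Task 7 → Task 10.

Backward pass:
LF_Task 10 = 41; LS_Task 10 = 41−12 = 29
LF_Task 9 = LS_Task 10 = 29; LS_Task 9 = 29−2 = 27
LF_Task 8 = LS_Task 10 = 29; LS_Task 8 = 29−6 = 23
LF_Task 7 = LS_Task 10 = 29; LS_Task 7 = 29−14 = 15
LF_Task 6 = LS_Task 10 = 29; LS_Task 6 = 29−13 = 16
LF_Task 5 = LS_Task 10 = 29; LS_Task 5 = 29−12 = 17
LF_Task 4 = LS_Task 10 = 29; LS_Task 4 = 29−9 = 20
LF_Task 3 = min(LS_Task 5=17, LS_Task 6=16, LS_Task 7=15, LS_Task 9=27) = 15; LS_Task 3 = 15−15 = 0
LF_Task 2 = min(LS_Task 4=20, LS_Task 7=15, LS_Task 8=23) = 15; LS_Task 2 = 15−7 = 8
LF_Task 1 = min(LS_Task 6=16, LS_Task 9=27) = 16; LS_Task 1 = 16−13 = 3
Slack_Task 5 = LS_Task 5 − ES_Task 5 = 17 − 15 = 2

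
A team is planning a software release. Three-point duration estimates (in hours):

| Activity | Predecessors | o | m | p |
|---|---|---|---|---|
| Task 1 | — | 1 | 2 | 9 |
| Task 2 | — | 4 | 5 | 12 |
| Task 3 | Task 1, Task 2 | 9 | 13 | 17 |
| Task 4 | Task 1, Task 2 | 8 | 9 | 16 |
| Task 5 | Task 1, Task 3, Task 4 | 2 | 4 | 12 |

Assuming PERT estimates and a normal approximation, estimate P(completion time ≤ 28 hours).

0.944

te_Task 1 = (1 + 4·2 + 9)/6 = 18/6 = 3; σ²_Task 1 = ((9−1)/6)² = 1.778
te_Task 2 = (4 + 4·5 + 12)/6 = 36/6 = 6; σ²_Task 2 = ((12−4)/6)² = 1.778
te_Task 3 = (9 + 4·13 + 17)/6 = 78/6 = 13; σ²_Task 3 = ((17−9)/6)² = 1.778
te_Task 4 = (8 + 4·9 + 16)/6 = 60/6 = 10; σ²_Task 4 = ((16−8)/6)² = 1.778
te_Task 5 = (2 + 4·4 + 12)/6 = 30/6 = 5; σ²_Task 5 = ((12−2)/6)² = 2.778

Forward pass:
ES_Task 1 = 0; EF_Task 1 = 3
ES_Task 2 = 0; EF_Task 2 = 6
ES_Task 3 = max(EF_Task 1=3, EF_Task 2=6) = 6; EF_Task 3 = 6+13 = 19
ES_Task 4 = max(EF_Task 1=3, EF_Task 2=6) = 6; EF_Task 4 = 6+10 = 16
ES_Task 5 = max(EF_Task 1=3, EF_Task 3=19, EF_Task 4=16) = 19; EF_Task 5 = 19+5 = 24
Expected project duration μ = 24 hours. Critical path: Task 2 → Task 3 → Task 5.

Variance along critical path = 1.778 + 1.778 + 2.778 = 6.333; σ = √6.333 = 2.517 hours.
Z = (28 − 24) / 2.517 = 1.589
P(T ≤ 28) = Φ(1.589) ≈ 0.944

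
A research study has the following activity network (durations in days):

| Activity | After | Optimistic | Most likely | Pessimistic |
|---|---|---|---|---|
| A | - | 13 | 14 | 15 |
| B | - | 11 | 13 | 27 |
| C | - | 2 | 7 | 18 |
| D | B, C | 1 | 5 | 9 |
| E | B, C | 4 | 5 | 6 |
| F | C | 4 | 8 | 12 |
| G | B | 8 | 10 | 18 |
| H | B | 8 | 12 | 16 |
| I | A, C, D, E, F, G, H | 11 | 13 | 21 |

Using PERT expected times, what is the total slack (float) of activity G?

te_A = (13 + 4·14 + 15)/6 = 84/6 = 14
te_B = (11 + 4·13 + 27)/6 = 90/6 = 15
te_C = (2 + 4·7 + 18)/6 = 48/6 = 8
te_D = (1 + 4·5 + 9)/6 = 30/6 = 5
te_E = (4 + 4·5 + 6)/6 = 30/6 = 5
te_F = (4 + 4·8 + 12)/6 = 48/6 = 8
te_G = (8 + 4·10 + 18)/6 = 66/6 = 11
te_H = (8 + 4·12 + 16)/6 = 72/6 = 12
te_I = (11 + 4·13 + 21)/6 = 84/6 = 14

Forward pass:
ES_A = 0; EF_A = 14
ES_B = 0; EF_B = 15
ES_C = 0; EF_C = 8
ES_D = max(EF_B=15, EF_C=8) = 15; EF_D = 15+5 = 20
ES_E = max(EF_B=15, EF_C=8) = 15; EF_E = 15+5 = 20
ES_F = 8; EF_F = 8+8 = 16
ES_G = 15; EF_G = 15+11 = 26
ES_H = 15; EF_H = 15+12 = 27
ES_I = max(EF_A=14, EF_C=8, EF_D=20, EF_E=20, EF_F=16, EF_G=26, EF_H=27) = 27; EF_I = 27+14 = 41
Expected project duration μ = 41 days. Critical path: B → H → I.

Backward pass:
LF_I = 41; LS_I = 41−14 = 27
LF_H = LS_I = 27; LS_H = 27−12 = 15
LF_G = LS_I = 27; LS_G = 27−11 = 16
LF_F = LS_I = 27; LS_F = 27−8 = 19
LF_E = LS_I = 27; LS_E = 27−5 = 22
LF_D = LS_I = 27; LS_D = 27−5 = 22
LF_C = min(LS_D=22, LS_E=22, LS_F=19, LS_I=27) = 19; LS_C = 19−8 = 11
LF_B = min(LS_D=22, LS_E=22, LS_G=16, LS_H=15) = 15; LS_B = 15−15 = 0
LF_A = LS_I = 27; LS_A = 27−14 = 13
Slack_G = LS_G − ES_G = 16 − 15 = 1

1 days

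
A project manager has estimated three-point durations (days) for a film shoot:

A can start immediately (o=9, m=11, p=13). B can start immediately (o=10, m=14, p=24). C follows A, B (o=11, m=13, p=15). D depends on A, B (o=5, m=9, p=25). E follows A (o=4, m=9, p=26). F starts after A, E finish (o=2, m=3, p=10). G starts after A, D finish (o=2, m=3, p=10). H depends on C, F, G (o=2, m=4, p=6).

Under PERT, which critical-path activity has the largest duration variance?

D

te_A = (9 + 4·11 + 13)/6 = 66/6 = 11; σ²_A = ((13−9)/6)² = 0.444
te_B = (10 + 4·14 + 24)/6 = 90/6 = 15; σ²_B = ((24−10)/6)² = 5.444
te_C = (11 + 4·13 + 15)/6 = 78/6 = 13; σ²_C = ((15−11)/6)² = 0.444
te_D = (5 + 4·9 + 25)/6 = 66/6 = 11; σ²_D = ((25−5)/6)² = 11.111
te_E = (4 + 4·9 + 26)/6 = 66/6 = 11; σ²_E = ((26−4)/6)² = 13.444
te_F = (2 + 4·3 + 10)/6 = 24/6 = 4; σ²_F = ((10−2)/6)² = 1.778
te_G = (2 + 4·3 + 10)/6 = 24/6 = 4; σ²_G = ((10−2)/6)² = 1.778
te_H = (2 + 4·4 + 6)/6 = 24/6 = 4; σ²_H = ((6−2)/6)² = 0.444

Forward pass:
ES_A = 0; EF_A = 11
ES_B = 0; EF_B = 15
ES_C = max(EF_A=11, EF_B=15) = 15; EF_C = 15+13 = 28
ES_D = max(EF_A=11, EF_B=15) = 15; EF_D = 15+11 = 26
ES_E = 11; EF_E = 11+11 = 22
ES_F = max(EF_A=11, EF_E=22) = 22; EF_F = 22+4 = 26
ES_G = max(EF_A=11, EF_D=26) = 26; EF_G = 26+4 = 30
ES_H = max(EF_C=28, EF_F=26, EF_G=30) = 30; EF_H = 30+4 = 34
Expected project duration μ = 34 days. Critical path: B → D → G → H.

Variances on critical path: σ²_B=5.444, σ²_D=11.111, σ²_G=1.778, σ²_H=0.444.
Largest is σ²_D = 11.111.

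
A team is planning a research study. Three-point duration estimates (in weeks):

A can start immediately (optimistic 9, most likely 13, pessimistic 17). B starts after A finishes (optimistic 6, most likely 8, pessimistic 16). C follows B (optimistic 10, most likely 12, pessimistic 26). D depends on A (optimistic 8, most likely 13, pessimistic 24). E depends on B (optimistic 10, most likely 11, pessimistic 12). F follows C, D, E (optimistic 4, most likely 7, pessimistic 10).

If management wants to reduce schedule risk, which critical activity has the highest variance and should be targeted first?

C

te_A = (9 + 4·13 + 17)/6 = 78/6 = 13; σ²_A = ((17−9)/6)² = 1.778
te_B = (6 + 4·8 + 16)/6 = 54/6 = 9; σ²_B = ((16−6)/6)² = 2.778
te_C = (10 + 4·12 + 26)/6 = 84/6 = 14; σ²_C = ((26−10)/6)² = 7.111
te_D = (8 + 4·13 + 24)/6 = 84/6 = 14; σ²_D = ((24−8)/6)² = 7.111
te_E = (10 + 4·11 + 12)/6 = 66/6 = 11; σ²_E = ((12−10)/6)² = 0.111
te_F = (4 + 4·7 + 10)/6 = 42/6 = 7; σ²_F = ((10−4)/6)² = 1.000

Forward pass:
ES_A = 0; EF_A = 13
ES_B = 13; EF_B = 13+9 = 22
ES_C = 22; EF_C = 22+14 = 36
ES_D = 13; EF_D = 13+14 = 27
ES_E = 22; EF_E = 22+11 = 33
ES_F = max(EF_C=36, EF_D=27, EF_E=33) = 36; EF_F = 36+7 = 43
Expected project duration μ = 43 weeks. Critical path: A → B → C → F.

Variances on critical path: σ²_A=1.778, σ²_B=2.778, σ²_C=7.111, σ²_F=1.000.
Largest is σ²_C = 7.111.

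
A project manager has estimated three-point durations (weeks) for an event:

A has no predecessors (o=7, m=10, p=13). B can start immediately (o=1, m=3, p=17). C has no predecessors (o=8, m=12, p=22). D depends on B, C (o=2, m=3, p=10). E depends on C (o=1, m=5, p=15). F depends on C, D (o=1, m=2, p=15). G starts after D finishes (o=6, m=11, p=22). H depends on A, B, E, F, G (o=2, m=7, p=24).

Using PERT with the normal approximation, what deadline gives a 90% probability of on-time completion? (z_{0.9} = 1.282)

44.8 weeks

te_A = (7 + 4·10 + 13)/6 = 60/6 = 10; σ²_A = ((13−7)/6)² = 1.000
te_B = (1 + 4·3 + 17)/6 = 30/6 = 5; σ²_B = ((17−1)/6)² = 7.111
te_C = (8 + 4·12 + 22)/6 = 78/6 = 13; σ²_C = ((22−8)/6)² = 5.444
te_D = (2 + 4·3 + 10)/6 = 24/6 = 4; σ²_D = ((10−2)/6)² = 1.778
te_E = (1 + 4·5 + 15)/6 = 36/6 = 6; σ²_E = ((15−1)/6)² = 5.444
te_F = (1 + 4·2 + 15)/6 = 24/6 = 4; σ²_F = ((15−1)/6)² = 5.444
te_G = (6 + 4·11 + 22)/6 = 72/6 = 12; σ²_G = ((22−6)/6)² = 7.111
te_H = (2 + 4·7 + 24)/6 = 54/6 = 9; σ²_H = ((24−2)/6)² = 13.444

Forward pass:
ES_A = 0; EF_A = 10
ES_B = 0; EF_B = 5
ES_C = 0; EF_C = 13
ES_D = max(EF_B=5, EF_C=13) = 13; EF_D = 13+4 = 17
ES_E = 13; EF_E = 13+6 = 19
ES_F = max(EF_C=13, EF_D=17) = 17; EF_F = 17+4 = 21
ES_G = 17; EF_G = 17+12 = 29
ES_H = max(EF_A=10, EF_B=5, EF_E=19, EF_F=21, EF_G=29) = 29; EF_H = 29+9 = 38
Expected project duration μ = 38 weeks. Critical path: C → D → G → H.

Variance along critical path = 5.444 + 1.778 + 7.111 + 13.444 = 27.778; σ = 5.270 weeks.
D = μ + z·σ = 38 + 1.282·5.270 = 44.8 weeks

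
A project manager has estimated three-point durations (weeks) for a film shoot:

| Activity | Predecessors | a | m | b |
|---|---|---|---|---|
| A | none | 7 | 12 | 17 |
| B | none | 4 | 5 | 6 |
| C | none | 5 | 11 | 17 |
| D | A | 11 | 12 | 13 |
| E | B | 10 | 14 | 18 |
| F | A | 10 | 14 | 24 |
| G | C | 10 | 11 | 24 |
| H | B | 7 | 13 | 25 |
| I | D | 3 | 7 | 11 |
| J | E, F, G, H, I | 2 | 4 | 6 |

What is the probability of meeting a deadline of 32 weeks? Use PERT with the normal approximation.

0.092

te_A = (7 + 4·12 + 17)/6 = 72/6 = 12; σ²_A = ((17−7)/6)² = 2.778
te_B = (4 + 4·5 + 6)/6 = 30/6 = 5; σ²_B = ((6−4)/6)² = 0.111
te_C = (5 + 4·11 + 17)/6 = 66/6 = 11; σ²_C = ((17−5)/6)² = 4.000
te_D = (11 + 4·12 + 13)/6 = 72/6 = 12; σ²_D = ((13−11)/6)² = 0.111
te_E = (10 + 4·14 + 18)/6 = 84/6 = 14; σ²_E = ((18−10)/6)² = 1.778
te_F = (10 + 4·14 + 24)/6 = 90/6 = 15; σ²_F = ((24−10)/6)² = 5.444
te_G = (10 + 4·11 + 24)/6 = 78/6 = 13; σ²_G = ((24−10)/6)² = 5.444
te_H = (7 + 4·13 + 25)/6 = 84/6 = 14; σ²_H = ((25−7)/6)² = 9.000
te_I = (3 + 4·7 + 11)/6 = 42/6 = 7; σ²_I = ((11−3)/6)² = 1.778
te_J = (2 + 4·4 + 6)/6 = 24/6 = 4; σ²_J = ((6−2)/6)² = 0.444

Forward pass:
ES_A = 0; EF_A = 12
ES_B = 0; EF_B = 5
ES_C = 0; EF_C = 11
ES_D = 12; EF_D = 12+12 = 24
ES_E = 5; EF_E = 5+14 = 19
ES_F = 12; EF_F = 12+15 = 27
ES_G = 11; EF_G = 11+13 = 24
ES_H = 5; EF_H = 5+14 = 19
ES_I = 24; EF_I = 24+7 = 31
ES_J = max(EF_E=19, EF_F=27, EF_G=24, EF_H=19, EF_I=31) = 31; EF_J = 31+4 = 35
Expected project duration μ = 35 weeks. Critical path: A → D → I → J.

Variance along critical path = 2.778 + 0.111 + 1.778 + 0.444 = 5.111; σ = √5.111 = 2.261 weeks.
Z = (32 − 35) / 2.261 = -1.327
P(T ≤ 32) = Φ(-1.327) ≈ 0.092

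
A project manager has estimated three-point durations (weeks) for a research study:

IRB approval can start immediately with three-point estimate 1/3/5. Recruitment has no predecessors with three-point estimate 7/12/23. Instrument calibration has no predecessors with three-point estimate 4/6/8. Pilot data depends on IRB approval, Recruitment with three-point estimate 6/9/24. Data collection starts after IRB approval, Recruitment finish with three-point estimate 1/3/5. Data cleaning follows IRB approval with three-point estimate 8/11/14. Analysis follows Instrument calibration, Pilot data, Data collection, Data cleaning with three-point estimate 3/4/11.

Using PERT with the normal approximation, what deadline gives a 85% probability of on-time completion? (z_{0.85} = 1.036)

33.4 weeks

te_IRB approval = (1 + 4·3 + 5)/6 = 18/6 = 3; σ²_IRB approval = ((5−1)/6)² = 0.444
te_Recruitment = (7 + 4·12 + 23)/6 = 78/6 = 13; σ²_Recruitment = ((23−7)/6)² = 7.111
te_Instrument calibration = (4 + 4·6 + 8)/6 = 36/6 = 6; σ²_Instrument calibration = ((8−4)/6)² = 0.444
te_Pilot data = (6 + 4·9 + 24)/6 = 66/6 = 11; σ²_Pilot data = ((24−6)/6)² = 9.000
te_Data collection = (1 + 4·3 + 5)/6 = 18/6 = 3; σ²_Data collection = ((5−1)/6)² = 0.444
te_Data cleaning = (8 + 4·11 + 14)/6 = 66/6 = 11; σ²_Data cleaning = ((14−8)/6)² = 1.000
te_Analysis = (3 + 4·4 + 11)/6 = 30/6 = 5; σ²_Analysis = ((11−3)/6)² = 1.778

Forward pass:
ES_IRB approval = 0; EF_IRB approval = 3
ES_Recruitment = 0; EF_Recruitment = 13
ES_Instrument calibration = 0; EF_Instrument calibration = 6
ES_Pilot data = max(EF_IRB approval=3, EF_Recruitment=13) = 13; EF_Pilot data = 13+11 = 24
ES_Data collection = max(EF_IRB approval=3, EF_Recruitment=13) = 13; EF_Data collection = 13+3 = 16
ES_Data cleaning = 3; EF_Data cleaning = 3+11 = 14
ES_Analysis = max(EF_Instrument calibration=6, EF_Pilot data=24, EF_Data collection=16, EF_Data cleaning=14) = 24; EF_Analysis = 24+5 = 29
Expected project duration μ = 29 weeks. Critical path: Recruitment → Pilot data → Analysis.

Variance along critical path = 7.111 + 9.000 + 1.778 = 17.889; σ = 4.230 weeks.
D = μ + z·σ = 29 + 1.036·4.230 = 33.4 weeks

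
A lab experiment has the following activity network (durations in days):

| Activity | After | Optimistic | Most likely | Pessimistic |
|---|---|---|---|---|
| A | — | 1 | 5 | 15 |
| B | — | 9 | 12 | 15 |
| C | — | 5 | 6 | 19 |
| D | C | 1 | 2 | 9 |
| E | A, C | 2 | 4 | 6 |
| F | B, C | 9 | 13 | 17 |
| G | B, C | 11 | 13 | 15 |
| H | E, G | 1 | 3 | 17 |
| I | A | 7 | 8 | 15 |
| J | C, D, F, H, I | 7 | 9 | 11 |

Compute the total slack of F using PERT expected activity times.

te_A = (1 + 4·5 + 15)/6 = 36/6 = 6
te_B = (9 + 4·12 + 15)/6 = 72/6 = 12
te_C = (5 + 4·6 + 19)/6 = 48/6 = 8
te_D = (1 + 4·2 + 9)/6 = 18/6 = 3
te_E = (2 + 4·4 + 6)/6 = 24/6 = 4
te_F = (9 + 4·13 + 17)/6 = 78/6 = 13
te_G = (11 + 4·13 + 15)/6 = 78/6 = 13
te_H = (1 + 4·3 + 17)/6 = 30/6 = 5
te_I = (7 + 4·8 + 15)/6 = 54/6 = 9
te_J = (7 + 4·9 + 11)/6 = 54/6 = 9

Forward pass:
ES_A = 0; EF_A = 6
ES_B = 0; EF_B = 12
ES_C = 0; EF_C = 8
ES_D = 8; EF_D = 8+3 = 11
ES_E = max(EF_A=6, EF_C=8) = 8; EF_E = 8+4 = 12
ES_F = max(EF_B=12, EF_C=8) = 12; EF_F = 12+13 = 25
ES_G = max(EF_B=12, EF_C=8) = 12; EF_G = 12+13 = 25
ES_H = max(EF_E=12, EF_G=25) = 25; EF_H = 25+5 = 30
ES_I = 6; EF_I = 6+9 = 15
ES_J = max(EF_C=8, EF_D=11, EF_F=25, EF_H=30, EF_I=15) = 30; EF_J = 30+9 = 39
Expected project duration μ = 39 days. Critical path: B → G → H → J.

Backward pass:
LF_J = 39; LS_J = 39−9 = 30
LF_I = LS_J = 30; LS_I = 30−9 = 21
LF_H = LS_J = 30; LS_H = 30−5 = 25
LF_G = LS_H = 25; LS_G = 25−13 = 12
LF_F = LS_J = 30; LS_F = 30−13 = 17
LF_E = LS_H = 25; LS_E = 25−4 = 21
LF_D = LS_J = 30; LS_D = 30−3 = 27
LF_C = min(LS_D=27, LS_E=21, LS_F=17, LS_G=12, LS_J=30) = 12; LS_C = 12−8 = 4
LF_B = min(LS_F=17, LS_G=12) = 12; LS_B = 12−12 = 0
LF_A = min(LS_E=21, LS_I=21) = 21; LS_A = 21−6 = 15
Slack_F = LS_F − ES_F = 17 − 12 = 5

5 days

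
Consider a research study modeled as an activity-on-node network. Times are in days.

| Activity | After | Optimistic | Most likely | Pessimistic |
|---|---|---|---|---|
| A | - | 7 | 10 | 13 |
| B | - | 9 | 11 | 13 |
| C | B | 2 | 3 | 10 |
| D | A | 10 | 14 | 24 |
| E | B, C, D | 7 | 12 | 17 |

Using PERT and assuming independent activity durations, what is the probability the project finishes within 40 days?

0.838

te_A = (7 + 4·10 + 13)/6 = 60/6 = 10; σ²_A = ((13−7)/6)² = 1.000
te_B = (9 + 4·11 + 13)/6 = 66/6 = 11; σ²_B = ((13−9)/6)² = 0.444
te_C = (2 + 4·3 + 10)/6 = 24/6 = 4; σ²_C = ((10−2)/6)² = 1.778
te_D = (10 + 4·14 + 24)/6 = 90/6 = 15; σ²_D = ((24−10)/6)² = 5.444
te_E = (7 + 4·12 + 17)/6 = 72/6 = 12; σ²_E = ((17−7)/6)² = 2.778

Forward pass:
ES_A = 0; EF_A = 10
ES_B = 0; EF_B = 11
ES_C = 11; EF_C = 11+4 = 15
ES_D = 10; EF_D = 10+15 = 25
ES_E = max(EF_B=11, EF_C=15, EF_D=25) = 25; EF_E = 25+12 = 37
Expected project duration μ = 37 days. Critical path: A → D → E.

Variance along critical path = 1.000 + 5.444 + 2.778 = 9.222; σ = √9.222 = 3.037 days.
Z = (40 − 37) / 3.037 = 0.988
P(T ≤ 40) = Φ(0.988) ≈ 0.838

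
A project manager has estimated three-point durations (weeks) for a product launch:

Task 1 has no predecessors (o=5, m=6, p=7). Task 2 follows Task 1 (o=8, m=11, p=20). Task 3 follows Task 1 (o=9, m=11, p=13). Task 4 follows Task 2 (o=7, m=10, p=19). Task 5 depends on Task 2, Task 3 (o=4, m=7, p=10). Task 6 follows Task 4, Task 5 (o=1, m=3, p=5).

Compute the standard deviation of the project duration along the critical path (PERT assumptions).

2.92 weeks

te_Task 1 = (5 + 4·6 + 7)/6 = 36/6 = 6; σ²_Task 1 = ((7−5)/6)² = 0.111
te_Task 2 = (8 + 4·11 + 20)/6 = 72/6 = 12; σ²_Task 2 = ((20−8)/6)² = 4.000
te_Task 3 = (9 + 4·11 + 13)/6 = 66/6 = 11; σ²_Task 3 = ((13−9)/6)² = 0.444
te_Task 4 = (7 + 4·10 + 19)/6 = 66/6 = 11; σ²_Task 4 = ((19−7)/6)² = 4.000
te_Task 5 = (4 + 4·7 + 10)/6 = 42/6 = 7; σ²_Task 5 = ((10−4)/6)² = 1.000
te_Task 6 = (1 + 4·3 + 5)/6 = 18/6 = 3; σ²_Task 6 = ((5−1)/6)² = 0.444

Forward pass:
ES_Task 1 = 0; EF_Task 1 = 6
ES_Task 2 = 6; EF_Task 2 = 6+12 = 18
ES_Task 3 = 6; EF_Task 3 = 6+11 = 17
ES_Task 4 = 18; EF_Task 4 = 18+11 = 29
ES_Task 5 = max(EF_Task 2=18, EF_Task 3=17) = 18; EF_Task 5 = 18+7 = 25
ES_Task 6 = max(EF_Task 4=29, EF_Task 5=25) = 29; EF_Task 6 = 29+3 = 32
Expected project duration μ = 32 weeks. Critical path: Task 1 → Task 2 → Task 4 → Task 6.

Variance along critical path = 0.111 + 4.000 + 4.000 + 0.444 = 8.556
σ = √8.556 = 2.925 weeks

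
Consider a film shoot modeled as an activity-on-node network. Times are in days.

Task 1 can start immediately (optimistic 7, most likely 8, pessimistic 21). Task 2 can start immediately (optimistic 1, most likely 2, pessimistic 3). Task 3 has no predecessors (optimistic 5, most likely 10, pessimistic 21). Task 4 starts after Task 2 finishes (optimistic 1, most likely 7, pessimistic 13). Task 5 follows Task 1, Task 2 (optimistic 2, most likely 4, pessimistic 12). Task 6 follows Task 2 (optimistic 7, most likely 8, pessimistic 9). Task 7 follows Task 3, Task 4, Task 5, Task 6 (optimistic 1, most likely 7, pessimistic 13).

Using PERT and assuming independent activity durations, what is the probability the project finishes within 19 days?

te_Task 1 = (7 + 4·8 + 21)/6 = 60/6 = 10; σ²_Task 1 = ((21−7)/6)² = 5.444
te_Task 2 = (1 + 4·2 + 3)/6 = 12/6 = 2; σ²_Task 2 = ((3−1)/6)² = 0.111
te_Task 3 = (5 + 4·10 + 21)/6 = 66/6 = 11; σ²_Task 3 = ((21−5)/6)² = 7.111
te_Task 4 = (1 + 4·7 + 13)/6 = 42/6 = 7; σ²_Task 4 = ((13−1)/6)² = 4.000
te_Task 5 = (2 + 4·4 + 12)/6 = 30/6 = 5; σ²_Task 5 = ((12−2)/6)² = 2.778
te_Task 6 = (7 + 4·8 + 9)/6 = 48/6 = 8; σ²_Task 6 = ((9−7)/6)² = 0.111
te_Task 7 = (1 + 4·7 + 13)/6 = 42/6 = 7; σ²_Task 7 = ((13−1)/6)² = 4.000

Forward pass:
ES_Task 1 = 0; EF_Task 1 = 10
ES_Task 2 = 0; EF_Task 2 = 2
ES_Task 3 = 0; EF_Task 3 = 11
ES_Task 4 = 2; EF_Task 4 = 2+7 = 9
ES_Task 5 = max(EF_Task 1=10, EF_Task 2=2) = 10; EF_Task 5 = 10+5 = 15
ES_Task 6 = 2; EF_Task 6 = 2+8 = 10
ES_Task 7 = max(EF_Task 3=11, EF_Task 4=9, EF_Task 5=15, EF_Task 6=10) = 15; EF_Task 7 = 15+7 = 22
Expected project duration μ = 22 days. Critical path: Task 1 → Task 5 → Task 7.

Variance along critical path = 5.444 + 2.778 + 4.000 = 12.222; σ = √12.222 = 3.496 days.
Z = (19 − 22) / 3.496 = -0.858
P(T ≤ 19) = Φ(-0.858) ≈ 0.195

0.195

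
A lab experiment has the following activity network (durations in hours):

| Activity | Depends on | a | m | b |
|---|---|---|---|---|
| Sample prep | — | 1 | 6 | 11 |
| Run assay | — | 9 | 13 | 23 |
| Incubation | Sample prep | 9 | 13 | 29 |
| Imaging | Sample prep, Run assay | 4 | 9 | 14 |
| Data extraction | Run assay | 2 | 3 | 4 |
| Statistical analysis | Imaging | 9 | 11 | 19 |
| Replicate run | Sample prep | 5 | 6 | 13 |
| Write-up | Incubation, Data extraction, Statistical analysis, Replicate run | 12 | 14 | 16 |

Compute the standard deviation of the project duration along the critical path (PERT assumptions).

3.38 hours

te_Sample prep = (1 + 4·6 + 11)/6 = 36/6 = 6; σ²_Sample prep = ((11−1)/6)² = 2.778
te_Run assay = (9 + 4·13 + 23)/6 = 84/6 = 14; σ²_Run assay = ((23−9)/6)² = 5.444
te_Incubation = (9 + 4·13 + 29)/6 = 90/6 = 15; σ²_Incubation = ((29−9)/6)² = 11.111
te_Imaging = (4 + 4·9 + 14)/6 = 54/6 = 9; σ²_Imaging = ((14−4)/6)² = 2.778
te_Data extraction = (2 + 4·3 + 4)/6 = 18/6 = 3; σ²_Data extraction = ((4−2)/6)² = 0.111
te_Statistical analysis = (9 + 4·11 + 19)/6 = 72/6 = 12; σ²_Statistical analysis = ((19−9)/6)² = 2.778
te_Replicate run = (5 + 4·6 + 13)/6 = 42/6 = 7; σ²_Replicate run = ((13−5)/6)² = 1.778
te_Write-up = (12 + 4·14 + 16)/6 = 84/6 = 14; σ²_Write-up = ((16−12)/6)² = 0.444

Forward pass:
ES_Sample prep = 0; EF_Sample prep = 6
ES_Run assay = 0; EF_Run assay = 14
ES_Incubation = 6; EF_Incubation = 6+15 = 21
ES_Imaging = max(EF_Sample prep=6, EF_Run assay=14) = 14; EF_Imaging = 14+9 = 23
ES_Data extraction = 14; EF_Data extraction = 14+3 = 17
ES_Statistical analysis = 23; EF_Statistical analysis = 23+12 = 35
ES_Replicate run = 6; EF_Replicate run = 6+7 = 13
ES_Write-up = max(EF_Incubation=21, EF_Data extraction=17, EF_Statistical analysis=35, EF_Replicate run=13) = 35; EF_Write-up = 35+14 = 49
Expected project duration μ = 49 hours. Critical path: Run assay → Imaging → Statistical analysis → Write-up.

Variance along critical path = 5.444 + 2.778 + 2.778 + 0.444 = 11.444
σ = √11.444 = 3.383 hours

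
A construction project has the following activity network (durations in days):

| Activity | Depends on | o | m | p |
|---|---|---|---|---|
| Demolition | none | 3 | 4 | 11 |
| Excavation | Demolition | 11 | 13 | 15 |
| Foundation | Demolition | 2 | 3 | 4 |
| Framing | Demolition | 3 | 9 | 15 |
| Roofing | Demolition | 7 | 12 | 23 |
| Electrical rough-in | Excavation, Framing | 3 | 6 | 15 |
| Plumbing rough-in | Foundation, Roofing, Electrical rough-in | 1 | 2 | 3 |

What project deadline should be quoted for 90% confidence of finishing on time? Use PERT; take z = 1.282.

te_Demolition = (3 + 4·4 + 11)/6 = 30/6 = 5; σ²_Demolition = ((11−3)/6)² = 1.778
te_Excavation = (11 + 4·13 + 15)/6 = 78/6 = 13; σ²_Excavation = ((15−11)/6)² = 0.444
te_Foundation = (2 + 4·3 + 4)/6 = 18/6 = 3; σ²_Foundation = ((4−2)/6)² = 0.111
te_Framing = (3 + 4·9 + 15)/6 = 54/6 = 9; σ²_Framing = ((15−3)/6)² = 4.000
te_Roofing = (7 + 4·12 + 23)/6 = 78/6 = 13; σ²_Roofing = ((23−7)/6)² = 7.111
te_Electrical rough-in = (3 + 4·6 + 15)/6 = 42/6 = 7; σ²_Electrical rough-in = ((15−3)/6)² = 4.000
te_Plumbing rough-in = (1 + 4·2 + 3)/6 = 12/6 = 2; σ²_Plumbing rough-in = ((3−1)/6)² = 0.111

Forward pass:
ES_Demolition = 0; EF_Demolition = 5
ES_Excavation = 5; EF_Excavation = 5+13 = 18
ES_Foundation = 5; EF_Foundation = 5+3 = 8
ES_Framing = 5; EF_Framing = 5+9 = 14
ES_Roofing = 5; EF_Roofing = 5+13 = 18
ES_Electrical rough-in = max(EF_Excavation=18, EF_Framing=14) = 18; EF_Electrical rough-in = 18+7 = 25
ES_Plumbing rough-in = max(EF_Foundation=8, EF_Roofing=18, EF_Electrical rough-in=25) = 25; EF_Plumbing rough-in = 25+2 = 27
Expected project duration μ = 27 days. Critical path: Demolition → Excavation → Electrical rough-in → Plumbing rough-in.

Variance along critical path = 1.778 + 0.444 + 4.000 + 0.111 = 6.333; σ = 2.517 days.
D = μ + z·σ = 27 + 1.282·2.517 = 30.2 days

30.2 days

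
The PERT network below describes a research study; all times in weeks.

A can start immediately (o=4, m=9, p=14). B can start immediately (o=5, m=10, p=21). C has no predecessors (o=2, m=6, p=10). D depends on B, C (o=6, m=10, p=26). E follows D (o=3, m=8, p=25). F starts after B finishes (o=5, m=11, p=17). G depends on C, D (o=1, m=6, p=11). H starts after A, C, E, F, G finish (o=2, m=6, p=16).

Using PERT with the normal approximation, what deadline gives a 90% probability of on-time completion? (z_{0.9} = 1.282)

te_A = (4 + 4·9 + 14)/6 = 54/6 = 9; σ²_A = ((14−4)/6)² = 2.778
te_B = (5 + 4·10 + 21)/6 = 66/6 = 11; σ²_B = ((21−5)/6)² = 7.111
te_C = (2 + 4·6 + 10)/6 = 36/6 = 6; σ²_C = ((10−2)/6)² = 1.778
te_D = (6 + 4·10 + 26)/6 = 72/6 = 12; σ²_D = ((26−6)/6)² = 11.111
te_E = (3 + 4·8 + 25)/6 = 60/6 = 10; σ²_E = ((25−3)/6)² = 13.444
te_F = (5 + 4·11 + 17)/6 = 66/6 = 11; σ²_F = ((17−5)/6)² = 4.000
te_G = (1 + 4·6 + 11)/6 = 36/6 = 6; σ²_G = ((11−1)/6)² = 2.778
te_H = (2 + 4·6 + 16)/6 = 42/6 = 7; σ²_H = ((16−2)/6)² = 5.444

Forward pass:
ES_A = 0; EF_A = 9
ES_B = 0; EF_B = 11
ES_C = 0; EF_C = 6
ES_D = max(EF_B=11, EF_C=6) = 11; EF_D = 11+12 = 23
ES_E = 23; EF_E = 23+10 = 33
ES_F = 11; EF_F = 11+11 = 22
ES_G = max(EF_C=6, EF_D=23) = 23; EF_G = 23+6 = 29
ES_H = max(EF_A=9, EF_C=6, EF_E=33, EF_F=22, EF_G=29) = 33; EF_H = 33+7 = 40
Expected project duration μ = 40 weeks. Critical path: B → D → E → H.

Variance along critical path = 7.111 + 11.111 + 13.444 + 5.444 = 37.111; σ = 6.092 weeks.
D = μ + z·σ = 40 + 1.282·6.092 = 47.8 weeks

47.8 weeks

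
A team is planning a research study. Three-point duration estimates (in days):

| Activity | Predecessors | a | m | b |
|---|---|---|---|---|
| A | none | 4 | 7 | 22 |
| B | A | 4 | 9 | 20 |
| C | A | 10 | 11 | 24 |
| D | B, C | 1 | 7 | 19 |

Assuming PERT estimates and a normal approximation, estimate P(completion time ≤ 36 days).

te_A = (4 + 4·7 + 22)/6 = 54/6 = 9; σ²_A = ((22−4)/6)² = 9.000
te_B = (4 + 4·9 + 20)/6 = 60/6 = 10; σ²_B = ((20−4)/6)² = 7.111
te_C = (10 + 4·11 + 24)/6 = 78/6 = 13; σ²_C = ((24−10)/6)² = 5.444
te_D = (1 + 4·7 + 19)/6 = 48/6 = 8; σ²_D = ((19−1)/6)² = 9.000

Forward pass:
ES_A = 0; EF_A = 9
ES_B = 9; EF_B = 9+10 = 19
ES_C = 9; EF_C = 9+13 = 22
ES_D = max(EF_B=19, EF_C=22) = 22; EF_D = 22+8 = 30
Expected project duration μ = 30 days. Critical path: A → C → D.

Variance along critical path = 9.000 + 5.444 + 9.000 = 23.444; σ = √23.444 = 4.842 days.
Z = (36 − 30) / 4.842 = 1.239
P(T ≤ 36) = Φ(1.239) ≈ 0.892

0.892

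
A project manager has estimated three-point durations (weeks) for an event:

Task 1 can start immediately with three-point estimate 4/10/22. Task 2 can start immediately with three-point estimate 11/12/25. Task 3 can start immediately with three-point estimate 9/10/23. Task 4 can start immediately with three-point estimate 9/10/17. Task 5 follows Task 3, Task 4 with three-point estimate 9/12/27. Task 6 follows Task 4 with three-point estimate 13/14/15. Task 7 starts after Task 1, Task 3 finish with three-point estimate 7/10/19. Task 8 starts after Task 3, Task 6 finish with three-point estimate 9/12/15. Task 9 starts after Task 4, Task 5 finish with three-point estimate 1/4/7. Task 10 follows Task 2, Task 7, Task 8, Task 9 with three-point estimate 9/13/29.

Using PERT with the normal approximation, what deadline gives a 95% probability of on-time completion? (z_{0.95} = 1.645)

te_Task 1 = (4 + 4·10 + 22)/6 = 66/6 = 11; σ²_Task 1 = ((22−4)/6)² = 9.000
te_Task 2 = (11 + 4·12 + 25)/6 = 84/6 = 14; σ²_Task 2 = ((25−11)/6)² = 5.444
te_Task 3 = (9 + 4·10 + 23)/6 = 72/6 = 12; σ²_Task 3 = ((23−9)/6)² = 5.444
te_Task 4 = (9 + 4·10 + 17)/6 = 66/6 = 11; σ²_Task 4 = ((17−9)/6)² = 1.778
te_Task 5 = (9 + 4·12 + 27)/6 = 84/6 = 14; σ²_Task 5 = ((27−9)/6)² = 9.000
te_Task 6 = (13 + 4·14 + 15)/6 = 84/6 = 14; σ²_Task 6 = ((15−13)/6)² = 0.111
te_Task 7 = (7 + 4·10 + 19)/6 = 66/6 = 11; σ²_Task 7 = ((19−7)/6)² = 4.000
te_Task 8 = (9 + 4·12 + 15)/6 = 72/6 = 12; σ²_Task 8 = ((15−9)/6)² = 1.000
te_Task 9 = (1 + 4·4 + 7)/6 = 24/6 = 4; σ²_Task 9 = ((7−1)/6)² = 1.000
te_Task 10 = (9 + 4·13 + 29)/6 = 90/6 = 15; σ²_Task 10 = ((29−9)/6)² = 11.111

Forward pass:
ES_Task 1 = 0; EF_Task 1 = 11
ES_Task 2 = 0; EF_Task 2 = 14
ES_Task 3 = 0; EF_Task 3 = 12
ES_Task 4 = 0; EF_Task 4 = 11
ES_Task 5 = max(EF_Task 3=12, EF_Task 4=11) = 12; EF_Task 5 = 12+14 = 26
ES_Task 6 = 11; EF_Task 6 = 11+14 = 25
ES_Task 7 = max(EF_Task 1=11, EF_Task 3=12) = 12; EF_Task 7 = 12+11 = 23
ES_Task 8 = max(EF_Task 3=12, EF_Task 6=25) = 25; EF_Task 8 = 25+12 = 37
ES_Task 9 = max(EF_Task 4=11, EF_Task 5=26) = 26; EF_Task 9 = 26+4 = 30
ES_Task 10 = max(EF_Task 2=14, EF_Task 7=23, EF_Task 8=37, EF_Task 9=30) = 37; EF_Task 10 = 37+15 = 52
Expected project duration μ = 52 weeks. Critical path: Task 4 → Task 6 → Task 8 → Task 10.

Variance along critical path = 1.778 + 0.111 + 1.000 + 11.111 = 14.000; σ = 3.742 weeks.
D = μ + z·σ = 52 + 1.645·3.742 = 58.2 weeks

58.2 weeks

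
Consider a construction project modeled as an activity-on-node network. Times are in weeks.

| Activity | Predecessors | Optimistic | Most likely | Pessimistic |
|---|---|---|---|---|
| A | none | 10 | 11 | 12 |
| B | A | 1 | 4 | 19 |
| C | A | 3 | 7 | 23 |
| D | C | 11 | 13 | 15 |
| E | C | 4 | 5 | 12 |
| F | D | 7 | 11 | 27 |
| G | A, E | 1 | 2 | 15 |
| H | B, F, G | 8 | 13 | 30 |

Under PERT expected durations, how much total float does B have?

te_A = (10 + 4·11 + 12)/6 = 66/6 = 11
te_B = (1 + 4·4 + 19)/6 = 36/6 = 6
te_C = (3 + 4·7 + 23)/6 = 54/6 = 9
te_D = (11 + 4·13 + 15)/6 = 78/6 = 13
te_E = (4 + 4·5 + 12)/6 = 36/6 = 6
te_F = (7 + 4·11 + 27)/6 = 78/6 = 13
te_G = (1 + 4·2 + 15)/6 = 24/6 = 4
te_H = (8 + 4·13 + 30)/6 = 90/6 = 15

Forward pass:
ES_A = 0; EF_A = 11
ES_B = 11; EF_B = 11+6 = 17
ES_C = 11; EF_C = 11+9 = 20
ES_D = 20; EF_D = 20+13 = 33
ES_E = 20; EF_E = 20+6 = 26
ES_F = 33; EF_F = 33+13 = 46
ES_G = max(EF_A=11, EF_E=26) = 26; EF_G = 26+4 = 30
ES_H = max(EF_B=17, EF_F=46, EF_G=30) = 46; EF_H = 46+15 = 61
Expected project duration μ = 61 weeks. Critical path: A → C → D → F → H.

Backward pass:
LF_H = 61; LS_H = 61−15 = 46
LF_G = LS_H = 46; LS_G = 46−4 = 42
LF_F = LS_H = 46; LS_F = 46−13 = 33
LF_E = LS_G = 42; LS_E = 42−6 = 36
LF_D = LS_F = 33; LS_D = 33−13 = 20
LF_C = min(LS_D=20, LS_E=36) = 20; LS_C = 20−9 = 11
LF_B = LS_H = 46; LS_B = 46−6 = 40
LF_A = min(LS_B=40, LS_C=11, LS_G=42) = 11; LS_A = 11−11 = 0
Slack_B = LS_B − ES_B = 40 − 11 = 29

29 weeks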